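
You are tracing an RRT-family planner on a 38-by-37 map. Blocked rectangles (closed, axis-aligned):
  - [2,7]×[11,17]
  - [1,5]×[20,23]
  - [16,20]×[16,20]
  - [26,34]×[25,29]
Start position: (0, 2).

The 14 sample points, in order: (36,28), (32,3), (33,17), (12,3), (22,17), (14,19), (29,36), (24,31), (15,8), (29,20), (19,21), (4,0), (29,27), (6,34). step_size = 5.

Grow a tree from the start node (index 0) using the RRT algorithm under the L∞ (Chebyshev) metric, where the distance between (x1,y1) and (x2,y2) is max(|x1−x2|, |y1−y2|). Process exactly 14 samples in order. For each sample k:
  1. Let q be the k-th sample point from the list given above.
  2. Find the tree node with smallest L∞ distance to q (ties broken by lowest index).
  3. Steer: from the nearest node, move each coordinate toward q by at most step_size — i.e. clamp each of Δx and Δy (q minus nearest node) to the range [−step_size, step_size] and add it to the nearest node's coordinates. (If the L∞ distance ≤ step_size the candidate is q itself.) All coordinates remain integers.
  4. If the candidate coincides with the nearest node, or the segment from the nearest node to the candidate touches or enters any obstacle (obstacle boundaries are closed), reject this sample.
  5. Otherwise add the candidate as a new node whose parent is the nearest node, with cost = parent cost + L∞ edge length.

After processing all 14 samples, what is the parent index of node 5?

1. q=(36,28) nearest=0 d=36 new=(5,7) → add node 1 parent=0 cost=5
2. q=(32,3) nearest=1 d=27 new=(10,3) → add node 2 parent=1 cost=10
3. q=(33,17) nearest=2 d=23 new=(15,8) → add node 3 parent=2 cost=15
4. q=(12,3) nearest=2 d=2 new=(12,3) → add node 4 parent=2 cost=12
5. q=(22,17) nearest=3 d=9 new=(20,13) → add node 5 parent=3 cost=20
6. q=(14,19) nearest=5 d=6 new=(15,18) → blocked by [16,20]×[16,20], reject
7. q=(29,36) nearest=5 d=23 new=(25,18) → add node 6 parent=5 cost=25
8. q=(24,31) nearest=6 d=13 new=(24,23) → add node 7 parent=6 cost=30
9. q=(15,8) nearest=3 d=0 → coincident, reject
10. q=(29,20) nearest=6 d=4 new=(29,20) → add node 8 parent=6 cost=29
11. q=(19,21) nearest=7 d=5 new=(19,21) → add node 9 parent=7 cost=35
12. q=(4,0) nearest=0 d=4 new=(4,0) → add node 10 parent=0 cost=4
13. q=(29,27) nearest=7 d=5 new=(29,27) → blocked by [26,34]×[25,29], reject
14. q=(6,34) nearest=9 d=13 new=(14,26) → add node 11 parent=9 cost=40

Parent of node 5: 3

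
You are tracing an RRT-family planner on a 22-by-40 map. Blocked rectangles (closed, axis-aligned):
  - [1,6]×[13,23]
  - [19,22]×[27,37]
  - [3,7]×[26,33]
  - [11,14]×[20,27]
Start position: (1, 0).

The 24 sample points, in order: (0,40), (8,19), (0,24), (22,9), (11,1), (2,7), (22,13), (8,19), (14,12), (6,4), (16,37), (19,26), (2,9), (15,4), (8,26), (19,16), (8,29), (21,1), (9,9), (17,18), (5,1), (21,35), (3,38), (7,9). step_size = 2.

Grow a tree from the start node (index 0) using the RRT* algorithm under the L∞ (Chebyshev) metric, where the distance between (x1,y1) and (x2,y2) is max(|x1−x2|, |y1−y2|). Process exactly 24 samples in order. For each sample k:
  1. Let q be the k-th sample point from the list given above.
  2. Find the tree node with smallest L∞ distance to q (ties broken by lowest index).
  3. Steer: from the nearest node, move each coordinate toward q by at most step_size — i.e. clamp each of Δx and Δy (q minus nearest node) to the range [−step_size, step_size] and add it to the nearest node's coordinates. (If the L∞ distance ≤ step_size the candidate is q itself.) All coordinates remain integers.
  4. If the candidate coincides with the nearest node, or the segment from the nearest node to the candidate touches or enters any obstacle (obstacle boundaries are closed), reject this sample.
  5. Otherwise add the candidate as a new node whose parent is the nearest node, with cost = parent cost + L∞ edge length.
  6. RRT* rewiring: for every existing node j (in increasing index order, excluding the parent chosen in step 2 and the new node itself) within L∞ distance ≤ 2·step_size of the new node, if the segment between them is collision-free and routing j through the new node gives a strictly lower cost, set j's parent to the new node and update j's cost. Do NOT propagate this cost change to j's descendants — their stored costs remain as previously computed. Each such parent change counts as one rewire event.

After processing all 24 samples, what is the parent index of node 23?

1. q=(0,40) nearest=0 d=40 new=(0,2) → add node 1 parent=0 cost=2
2. q=(8,19) nearest=1 d=17 new=(2,4) → add node 2 parent=1 cost=4
3. q=(0,24) nearest=2 d=20 new=(0,6) → add node 3 parent=2 cost=6
4. q=(22,9) nearest=2 d=20 new=(4,6) → add node 4 parent=2 cost=6
5. q=(11,1) nearest=4 d=7 new=(6,4) → add node 5 parent=4 cost=8
6. q=(2,7) nearest=3 d=2 new=(2,7) → add node 6 parent=3 cost=8
7. q=(22,13) nearest=5 d=16 new=(8,6) → add node 7 parent=5 cost=10
8. q=(8,19) nearest=6 d=12 new=(4,9) → add node 8 parent=6 cost=10
9. q=(14,12) nearest=7 d=6 new=(10,8) → add node 9 parent=7 cost=12
10. q=(6,4) nearest=5 d=0 → coincident, reject
11. q=(16,37) nearest=8 d=28 new=(6,11) → add node 10 parent=8 cost=12
12. q=(19,26) nearest=10 d=15 new=(8,13) → add node 11 parent=10 cost=14
13. q=(2,9) nearest=6 d=2 new=(2,9) → add node 12 parent=6 cost=10
14. q=(15,4) nearest=9 d=5 new=(12,6) → add node 13 parent=9 cost=14
15. q=(8,26) nearest=11 d=13 new=(8,15) → add node 14 parent=11 cost=16
16. q=(19,16) nearest=9 d=9 new=(12,10) → add node 15 parent=9 cost=14
17. q=(8,29) nearest=14 d=14 new=(8,17) → add node 16 parent=14 cost=18
18. q=(21,1) nearest=13 d=9 new=(14,4) → add node 17 parent=13 cost=16
19. q=(9,9) nearest=9 d=1 new=(9,9) → add node 18 parent=9 cost=13
20. q=(17,18) nearest=15 d=8 new=(14,12) → add node 19 parent=15 cost=16
21. q=(5,1) nearest=2 d=3 new=(4,2) → add node 20 parent=2 cost=6
22. q=(21,35) nearest=16 d=18 new=(10,19) → add node 21 parent=16 cost=20
23. q=(3,38) nearest=21 d=19 new=(8,21) → add node 22 parent=21 cost=22
24. q=(7,9) nearest=10 d=2 new=(7,9) → add node 23 parent=10 cost=14

Parent of node 23: 10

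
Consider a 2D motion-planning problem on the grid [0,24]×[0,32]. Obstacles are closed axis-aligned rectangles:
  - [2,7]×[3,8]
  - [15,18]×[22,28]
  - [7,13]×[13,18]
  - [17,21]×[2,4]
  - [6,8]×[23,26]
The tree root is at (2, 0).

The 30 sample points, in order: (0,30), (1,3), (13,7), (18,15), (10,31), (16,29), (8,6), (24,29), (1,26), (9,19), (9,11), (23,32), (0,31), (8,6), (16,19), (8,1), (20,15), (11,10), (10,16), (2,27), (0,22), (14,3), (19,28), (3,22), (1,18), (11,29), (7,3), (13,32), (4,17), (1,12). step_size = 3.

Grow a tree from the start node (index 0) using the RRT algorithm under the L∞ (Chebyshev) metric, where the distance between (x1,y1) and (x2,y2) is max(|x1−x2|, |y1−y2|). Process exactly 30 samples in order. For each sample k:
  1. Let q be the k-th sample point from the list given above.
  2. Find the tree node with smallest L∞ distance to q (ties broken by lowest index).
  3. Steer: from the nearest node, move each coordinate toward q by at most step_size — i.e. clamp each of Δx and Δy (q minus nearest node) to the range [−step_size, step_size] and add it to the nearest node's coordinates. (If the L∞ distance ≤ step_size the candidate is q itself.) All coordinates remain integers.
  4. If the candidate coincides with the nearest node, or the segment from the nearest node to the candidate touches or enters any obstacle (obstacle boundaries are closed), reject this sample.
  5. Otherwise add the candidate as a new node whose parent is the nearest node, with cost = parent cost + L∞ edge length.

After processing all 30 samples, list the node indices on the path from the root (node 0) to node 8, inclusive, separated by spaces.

1. q=(0,30) nearest=0 d=30 new=(0,3) → add node 1 parent=0 cost=3
2. q=(1,3) nearest=1 d=1 new=(1,3) → add node 2 parent=1 cost=4
3. q=(13,7) nearest=0 d=11 new=(5,3) → blocked by [2,7]×[3,8], reject
4. q=(18,15) nearest=0 d=16 new=(5,3) → blocked by [2,7]×[3,8], reject
5. q=(10,31) nearest=1 d=28 new=(3,6) → blocked by [2,7]×[3,8], reject
6. q=(16,29) nearest=1 d=26 new=(3,6) → blocked by [2,7]×[3,8], reject
7. q=(8,6) nearest=0 d=6 new=(5,3) → blocked by [2,7]×[3,8], reject
8. q=(24,29) nearest=1 d=26 new=(3,6) → blocked by [2,7]×[3,8], reject
9. q=(1,26) nearest=1 d=23 new=(1,6) → add node 3 parent=1 cost=6
10. q=(9,19) nearest=3 d=13 new=(4,9) → blocked by [2,7]×[3,8], reject
11. q=(9,11) nearest=2 d=8 new=(4,6) → blocked by [2,7]×[3,8], reject
12. q=(23,32) nearest=3 d=26 new=(4,9) → blocked by [2,7]×[3,8], reject
13. q=(0,31) nearest=3 d=25 new=(0,9) → add node 4 parent=3 cost=9
14. q=(8,6) nearest=0 d=6 new=(5,3) → blocked by [2,7]×[3,8], reject
15. q=(16,19) nearest=3 d=15 new=(4,9) → blocked by [2,7]×[3,8], reject
16. q=(8,1) nearest=0 d=6 new=(5,1) → add node 5 parent=0 cost=3
17. q=(20,15) nearest=5 d=15 new=(8,4) → blocked by [2,7]×[3,8], reject
18. q=(11,10) nearest=5 d=9 new=(8,4) → blocked by [2,7]×[3,8], reject
19. q=(10,16) nearest=3 d=10 new=(4,9) → blocked by [2,7]×[3,8], reject
20. q=(2,27) nearest=4 d=18 new=(2,12) → add node 6 parent=4 cost=12
21. q=(0,22) nearest=6 d=10 new=(0,15) → add node 7 parent=6 cost=15
22. q=(14,3) nearest=5 d=9 new=(8,3) → add node 8 parent=5 cost=6
23. q=(19,28) nearest=6 d=17 new=(5,15) → add node 9 parent=6 cost=15
24. q=(3,22) nearest=7 d=7 new=(3,18) → add node 10 parent=7 cost=18
25. q=(1,18) nearest=10 d=2 new=(1,18) → add node 11 parent=10 cost=20
26. q=(11,29) nearest=10 d=11 new=(6,21) → add node 12 parent=10 cost=21
27. q=(7,3) nearest=8 d=1 new=(7,3) → blocked by [2,7]×[3,8], reject
28. q=(13,32) nearest=12 d=11 new=(9,24) → blocked by [6,8]×[23,26], reject
29. q=(4,17) nearest=10 d=1 new=(4,17) → add node 13 parent=10 cost=19
30. q=(1,12) nearest=6 d=1 new=(1,12) → add node 14 parent=6 cost=13

Path: 0 5 8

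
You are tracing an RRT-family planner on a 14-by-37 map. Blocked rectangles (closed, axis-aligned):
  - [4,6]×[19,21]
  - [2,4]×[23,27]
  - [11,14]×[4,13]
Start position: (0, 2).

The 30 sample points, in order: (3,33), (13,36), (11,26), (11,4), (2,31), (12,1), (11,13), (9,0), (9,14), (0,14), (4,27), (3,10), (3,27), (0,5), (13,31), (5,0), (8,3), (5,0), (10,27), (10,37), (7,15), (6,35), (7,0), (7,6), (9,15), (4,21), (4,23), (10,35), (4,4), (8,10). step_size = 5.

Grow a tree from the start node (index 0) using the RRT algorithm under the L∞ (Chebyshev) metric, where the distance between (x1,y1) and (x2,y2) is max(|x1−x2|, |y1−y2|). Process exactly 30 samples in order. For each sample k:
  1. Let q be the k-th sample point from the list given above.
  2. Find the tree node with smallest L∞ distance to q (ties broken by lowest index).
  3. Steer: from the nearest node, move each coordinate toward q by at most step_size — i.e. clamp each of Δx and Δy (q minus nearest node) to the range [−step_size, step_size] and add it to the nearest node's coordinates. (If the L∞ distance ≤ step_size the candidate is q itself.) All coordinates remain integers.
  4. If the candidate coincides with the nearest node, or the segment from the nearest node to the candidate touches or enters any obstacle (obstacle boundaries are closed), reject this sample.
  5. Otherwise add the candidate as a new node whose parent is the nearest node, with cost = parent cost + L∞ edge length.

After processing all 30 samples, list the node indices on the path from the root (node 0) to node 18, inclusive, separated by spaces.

1. q=(3,33) nearest=0 d=31 new=(3,7) → add node 1 parent=0 cost=5
2. q=(13,36) nearest=1 d=29 new=(8,12) → add node 2 parent=1 cost=10
3. q=(11,26) nearest=2 d=14 new=(11,17) → add node 3 parent=2 cost=15
4. q=(11,4) nearest=1 d=8 new=(8,4) → add node 4 parent=1 cost=10
5. q=(2,31) nearest=3 d=14 new=(6,22) → add node 5 parent=3 cost=20
6. q=(12,1) nearest=4 d=4 new=(12,1) → add node 6 parent=4 cost=14
7. q=(11,13) nearest=2 d=3 new=(11,13) → blocked by [11,14]×[4,13], reject
8. q=(9,0) nearest=6 d=3 new=(9,0) → add node 7 parent=6 cost=17
9. q=(9,14) nearest=2 d=2 new=(9,14) → add node 8 parent=2 cost=12
10. q=(0,14) nearest=1 d=7 new=(0,12) → add node 9 parent=1 cost=10
11. q=(4,27) nearest=5 d=5 new=(4,27) → blocked by [2,4]×[23,27], reject
12. q=(3,10) nearest=1 d=3 new=(3,10) → add node 10 parent=1 cost=8
13. q=(3,27) nearest=5 d=5 new=(3,27) → blocked by [2,4]×[23,27], reject
14. q=(0,5) nearest=0 d=3 new=(0,5) → add node 11 parent=0 cost=3
15. q=(13,31) nearest=5 d=9 new=(11,27) → add node 12 parent=5 cost=25
16. q=(5,0) nearest=4 d=4 new=(5,0) → add node 13 parent=4 cost=14
17. q=(8,3) nearest=4 d=1 new=(8,3) → add node 14 parent=4 cost=11
18. q=(5,0) nearest=13 d=0 → coincident, reject
19. q=(10,27) nearest=12 d=1 new=(10,27) → add node 15 parent=12 cost=26
20. q=(10,37) nearest=12 d=10 new=(10,32) → add node 16 parent=12 cost=30
21. q=(7,15) nearest=8 d=2 new=(7,15) → add node 17 parent=8 cost=14
22. q=(6,35) nearest=16 d=4 new=(6,35) → add node 18 parent=16 cost=34
23. q=(7,0) nearest=7 d=2 new=(7,0) → add node 19 parent=7 cost=19
24. q=(7,6) nearest=4 d=2 new=(7,6) → add node 20 parent=4 cost=12
25. q=(9,15) nearest=8 d=1 new=(9,15) → add node 21 parent=8 cost=13
26. q=(4,21) nearest=5 d=2 new=(4,21) → blocked by [4,6]×[19,21], reject
27. q=(4,23) nearest=5 d=2 new=(4,23) → blocked by [2,4]×[23,27], reject
28. q=(10,35) nearest=16 d=3 new=(10,35) → add node 22 parent=16 cost=33
29. q=(4,4) nearest=1 d=3 new=(4,4) → add node 23 parent=1 cost=8
30. q=(8,10) nearest=2 d=2 new=(8,10) → add node 24 parent=2 cost=12

Path: 0 1 2 3 5 12 16 18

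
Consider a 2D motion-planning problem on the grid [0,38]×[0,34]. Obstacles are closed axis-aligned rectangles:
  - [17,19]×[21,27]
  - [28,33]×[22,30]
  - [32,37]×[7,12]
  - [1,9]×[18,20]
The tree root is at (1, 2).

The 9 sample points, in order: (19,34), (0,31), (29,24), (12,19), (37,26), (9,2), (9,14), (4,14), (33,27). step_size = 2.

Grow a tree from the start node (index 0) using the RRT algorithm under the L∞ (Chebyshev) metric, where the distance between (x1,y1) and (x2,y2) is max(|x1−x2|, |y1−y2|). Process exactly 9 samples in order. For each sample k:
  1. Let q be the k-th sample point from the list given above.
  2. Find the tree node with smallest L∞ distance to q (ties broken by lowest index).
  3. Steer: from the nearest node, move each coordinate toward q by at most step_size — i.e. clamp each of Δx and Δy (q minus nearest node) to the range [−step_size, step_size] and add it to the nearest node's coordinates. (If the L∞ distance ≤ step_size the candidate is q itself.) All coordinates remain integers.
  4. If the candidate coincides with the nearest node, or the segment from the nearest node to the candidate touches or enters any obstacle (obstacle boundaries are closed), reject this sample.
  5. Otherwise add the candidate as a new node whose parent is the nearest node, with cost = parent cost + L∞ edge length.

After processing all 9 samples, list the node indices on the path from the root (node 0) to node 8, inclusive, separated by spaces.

Path: 0 1 2 4 7 8

1. q=(19,34) nearest=0 d=32 new=(3,4) → add node 1 parent=0 cost=2
2. q=(0,31) nearest=1 d=27 new=(1,6) → add node 2 parent=1 cost=4
3. q=(29,24) nearest=1 d=26 new=(5,6) → add node 3 parent=1 cost=4
4. q=(12,19) nearest=2 d=13 new=(3,8) → add node 4 parent=2 cost=6
5. q=(37,26) nearest=3 d=32 new=(7,8) → add node 5 parent=3 cost=6
6. q=(9,2) nearest=3 d=4 new=(7,4) → add node 6 parent=3 cost=6
7. q=(9,14) nearest=4 d=6 new=(5,10) → add node 7 parent=4 cost=8
8. q=(4,14) nearest=7 d=4 new=(4,12) → add node 8 parent=7 cost=10
9. q=(33,27) nearest=5 d=26 new=(9,10) → add node 9 parent=5 cost=8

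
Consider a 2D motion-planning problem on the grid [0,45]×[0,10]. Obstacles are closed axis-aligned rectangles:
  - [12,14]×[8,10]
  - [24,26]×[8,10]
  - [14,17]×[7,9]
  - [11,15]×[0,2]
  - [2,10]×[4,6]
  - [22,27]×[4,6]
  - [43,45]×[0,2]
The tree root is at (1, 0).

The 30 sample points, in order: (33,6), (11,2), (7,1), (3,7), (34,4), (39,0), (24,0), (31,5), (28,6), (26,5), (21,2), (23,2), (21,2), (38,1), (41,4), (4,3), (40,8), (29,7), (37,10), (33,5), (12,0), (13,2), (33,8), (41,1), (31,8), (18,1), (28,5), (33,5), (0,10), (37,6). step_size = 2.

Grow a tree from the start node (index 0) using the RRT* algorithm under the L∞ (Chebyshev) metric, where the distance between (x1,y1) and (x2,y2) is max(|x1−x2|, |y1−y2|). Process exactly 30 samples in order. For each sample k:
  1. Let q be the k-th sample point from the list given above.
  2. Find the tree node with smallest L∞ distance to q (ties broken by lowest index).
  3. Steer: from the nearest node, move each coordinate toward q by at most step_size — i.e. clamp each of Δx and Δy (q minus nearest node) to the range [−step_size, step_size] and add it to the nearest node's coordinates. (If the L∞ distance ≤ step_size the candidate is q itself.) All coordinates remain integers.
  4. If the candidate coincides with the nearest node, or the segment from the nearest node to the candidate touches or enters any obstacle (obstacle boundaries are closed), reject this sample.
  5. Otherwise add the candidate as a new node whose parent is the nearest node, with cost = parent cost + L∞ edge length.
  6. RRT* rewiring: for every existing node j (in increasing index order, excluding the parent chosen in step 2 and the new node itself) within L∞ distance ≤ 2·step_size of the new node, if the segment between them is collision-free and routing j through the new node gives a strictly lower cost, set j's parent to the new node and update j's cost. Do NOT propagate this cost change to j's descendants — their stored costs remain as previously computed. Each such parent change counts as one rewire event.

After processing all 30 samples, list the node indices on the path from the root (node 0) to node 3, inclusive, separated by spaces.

1. q=(33,6) nearest=0 d=32 new=(3,2) → add node 1 parent=0 cost=2
2. q=(11,2) nearest=1 d=8 new=(5,2) → add node 2 parent=1 cost=4
3. q=(7,1) nearest=2 d=2 new=(7,1) → add node 3 parent=2 cost=6
4. q=(3,7) nearest=1 d=5 new=(3,4) → blocked by [2,10]×[4,6], reject
5. q=(34,4) nearest=3 d=27 new=(9,3) → add node 4 parent=3 cost=8
6. q=(39,0) nearest=4 d=30 new=(11,1) → blocked by [11,15]×[0,2], reject
7. q=(24,0) nearest=4 d=15 new=(11,1) → blocked by [11,15]×[0,2], reject
8. q=(31,5) nearest=4 d=22 new=(11,5) → blocked by [2,10]×[4,6], reject
9. q=(28,6) nearest=4 d=19 new=(11,5) → blocked by [2,10]×[4,6], reject
10. q=(26,5) nearest=4 d=17 new=(11,5) → blocked by [2,10]×[4,6], reject
11. q=(21,2) nearest=4 d=12 new=(11,2) → blocked by [11,15]×[0,2], reject
12. q=(23,2) nearest=4 d=14 new=(11,2) → blocked by [11,15]×[0,2], reject
13. q=(21,2) nearest=4 d=12 new=(11,2) → blocked by [11,15]×[0,2], reject
14. q=(38,1) nearest=4 d=29 new=(11,1) → blocked by [11,15]×[0,2], reject
15. q=(41,4) nearest=4 d=32 new=(11,4) → add node 5 parent=4 cost=10
16. q=(4,3) nearest=1 d=1 new=(4,3) → add node 6 parent=1 cost=3
17. q=(40,8) nearest=5 d=29 new=(13,6) → add node 7 parent=5 cost=12
18. q=(29,7) nearest=7 d=16 new=(15,7) → blocked by [14,17]×[7,9], reject
19. q=(37,10) nearest=7 d=24 new=(15,8) → blocked by [14,17]×[7,9], reject
20. q=(33,5) nearest=7 d=20 new=(15,5) → add node 8 parent=7 cost=14
21. q=(12,0) nearest=4 d=3 new=(11,1) → blocked by [11,15]×[0,2], reject
22. q=(13,2) nearest=5 d=2 new=(13,2) → blocked by [11,15]×[0,2], reject
23. q=(33,8) nearest=8 d=18 new=(17,7) → blocked by [14,17]×[7,9], reject
24. q=(41,1) nearest=8 d=26 new=(17,3) → add node 9 parent=8 cost=16
25. q=(31,8) nearest=9 d=14 new=(19,5) → add node 10 parent=9 cost=18
26. q=(18,1) nearest=9 d=2 new=(18,1) → add node 11 parent=9 cost=18
27. q=(28,5) nearest=10 d=9 new=(21,5) → add node 12 parent=10 cost=20
28. q=(33,5) nearest=12 d=12 new=(23,5) → blocked by [22,27]×[4,6], reject
29. q=(0,10) nearest=6 d=7 new=(2,5) → blocked by [2,10]×[4,6], reject
30. q=(37,6) nearest=12 d=16 new=(23,6) → blocked by [22,27]×[4,6], reject

Path: 0 1 2 3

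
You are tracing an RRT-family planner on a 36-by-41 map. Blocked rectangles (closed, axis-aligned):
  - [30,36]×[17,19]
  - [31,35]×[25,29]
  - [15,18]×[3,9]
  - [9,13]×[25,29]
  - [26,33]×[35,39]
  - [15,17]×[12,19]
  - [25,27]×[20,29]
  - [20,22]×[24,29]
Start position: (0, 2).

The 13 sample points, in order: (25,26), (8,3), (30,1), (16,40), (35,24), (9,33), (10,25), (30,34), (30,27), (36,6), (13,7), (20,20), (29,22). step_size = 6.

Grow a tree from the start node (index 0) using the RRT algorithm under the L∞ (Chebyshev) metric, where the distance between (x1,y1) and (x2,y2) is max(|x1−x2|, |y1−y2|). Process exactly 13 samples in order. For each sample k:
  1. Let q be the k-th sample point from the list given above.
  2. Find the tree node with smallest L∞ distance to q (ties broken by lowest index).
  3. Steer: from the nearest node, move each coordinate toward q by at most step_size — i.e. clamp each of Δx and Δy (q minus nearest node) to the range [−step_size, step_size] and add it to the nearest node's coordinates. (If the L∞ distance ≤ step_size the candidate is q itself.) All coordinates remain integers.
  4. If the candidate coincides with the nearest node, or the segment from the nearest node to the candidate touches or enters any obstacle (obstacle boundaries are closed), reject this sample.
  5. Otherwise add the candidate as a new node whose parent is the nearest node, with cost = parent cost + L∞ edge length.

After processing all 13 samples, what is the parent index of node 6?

Parent of node 6: 2

1. q=(25,26) nearest=0 d=25 new=(6,8) → add node 1 parent=0 cost=6
2. q=(8,3) nearest=1 d=5 new=(8,3) → add node 2 parent=1 cost=11
3. q=(30,1) nearest=2 d=22 new=(14,1) → add node 3 parent=2 cost=17
4. q=(16,40) nearest=1 d=32 new=(12,14) → add node 4 parent=1 cost=12
5. q=(35,24) nearest=3 d=23 new=(20,7) → blocked by [15,18]×[3,9], reject
6. q=(9,33) nearest=4 d=19 new=(9,20) → add node 5 parent=4 cost=18
7. q=(10,25) nearest=5 d=5 new=(10,25) → blocked by [9,13]×[25,29], reject
8. q=(30,34) nearest=4 d=20 new=(18,20) → blocked by [15,17]×[12,19], reject
9. q=(30,27) nearest=4 d=18 new=(18,20) → blocked by [15,17]×[12,19], reject
10. q=(36,6) nearest=3 d=22 new=(20,6) → blocked by [15,18]×[3,9], reject
11. q=(13,7) nearest=2 d=5 new=(13,7) → add node 6 parent=2 cost=16
12. q=(20,20) nearest=4 d=8 new=(18,20) → blocked by [15,17]×[12,19], reject
13. q=(29,22) nearest=6 d=16 new=(19,13) → blocked by [15,18]×[3,9], reject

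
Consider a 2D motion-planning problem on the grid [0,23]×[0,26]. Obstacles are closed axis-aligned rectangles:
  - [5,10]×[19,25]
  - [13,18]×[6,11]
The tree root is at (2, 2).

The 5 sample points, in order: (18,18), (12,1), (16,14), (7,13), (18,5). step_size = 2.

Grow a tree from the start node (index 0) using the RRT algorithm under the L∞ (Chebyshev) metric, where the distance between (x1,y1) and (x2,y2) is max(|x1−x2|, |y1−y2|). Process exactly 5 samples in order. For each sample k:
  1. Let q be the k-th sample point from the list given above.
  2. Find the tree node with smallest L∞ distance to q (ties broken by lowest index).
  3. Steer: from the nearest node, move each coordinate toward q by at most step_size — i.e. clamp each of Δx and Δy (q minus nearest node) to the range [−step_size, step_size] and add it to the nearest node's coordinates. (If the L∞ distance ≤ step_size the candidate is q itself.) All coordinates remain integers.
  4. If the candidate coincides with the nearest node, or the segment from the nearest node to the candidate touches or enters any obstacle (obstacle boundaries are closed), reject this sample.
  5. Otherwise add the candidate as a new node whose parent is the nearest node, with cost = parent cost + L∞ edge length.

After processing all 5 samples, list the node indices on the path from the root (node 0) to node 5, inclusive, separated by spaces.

1. q=(18,18) nearest=0 d=16 new=(4,4) → add node 1 parent=0 cost=2
2. q=(12,1) nearest=1 d=8 new=(6,2) → add node 2 parent=1 cost=4
3. q=(16,14) nearest=1 d=12 new=(6,6) → add node 3 parent=1 cost=4
4. q=(7,13) nearest=3 d=7 new=(7,8) → add node 4 parent=3 cost=6
5. q=(18,5) nearest=4 d=11 new=(9,6) → add node 5 parent=4 cost=8

Path: 0 1 3 4 5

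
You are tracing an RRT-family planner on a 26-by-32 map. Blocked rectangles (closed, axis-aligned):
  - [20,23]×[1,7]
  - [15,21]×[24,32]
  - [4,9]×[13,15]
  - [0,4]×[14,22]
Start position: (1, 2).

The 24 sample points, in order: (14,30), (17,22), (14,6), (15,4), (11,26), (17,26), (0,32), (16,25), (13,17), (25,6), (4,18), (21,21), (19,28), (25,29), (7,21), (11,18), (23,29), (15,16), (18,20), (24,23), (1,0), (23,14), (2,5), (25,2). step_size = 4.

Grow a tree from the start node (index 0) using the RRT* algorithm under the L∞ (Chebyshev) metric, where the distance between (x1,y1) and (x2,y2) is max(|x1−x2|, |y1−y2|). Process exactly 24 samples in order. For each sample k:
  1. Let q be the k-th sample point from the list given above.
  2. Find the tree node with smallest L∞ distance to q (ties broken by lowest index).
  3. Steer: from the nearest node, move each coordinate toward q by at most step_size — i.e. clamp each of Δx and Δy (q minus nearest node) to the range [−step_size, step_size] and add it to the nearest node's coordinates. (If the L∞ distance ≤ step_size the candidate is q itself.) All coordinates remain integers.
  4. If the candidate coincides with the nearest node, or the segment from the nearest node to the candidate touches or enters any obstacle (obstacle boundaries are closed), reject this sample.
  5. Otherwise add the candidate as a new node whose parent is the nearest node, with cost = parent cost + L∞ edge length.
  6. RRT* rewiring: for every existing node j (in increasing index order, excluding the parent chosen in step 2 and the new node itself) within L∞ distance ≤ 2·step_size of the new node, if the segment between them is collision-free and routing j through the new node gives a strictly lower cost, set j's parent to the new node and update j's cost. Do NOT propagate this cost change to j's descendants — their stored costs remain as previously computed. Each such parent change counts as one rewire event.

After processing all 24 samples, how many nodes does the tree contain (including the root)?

Node count: 22

1. q=(14,30) nearest=0 d=28 new=(5,6) → add node 1 parent=0 cost=4
2. q=(17,22) nearest=1 d=16 new=(9,10) → add node 2 parent=1 cost=8
3. q=(14,6) nearest=2 d=5 new=(13,6) → add node 3 parent=2 cost=12
4. q=(15,4) nearest=3 d=2 new=(15,4) → add node 4 parent=3 cost=14
5. q=(11,26) nearest=2 d=16 new=(11,14) → add node 5 parent=2 cost=12
6. q=(17,26) nearest=5 d=12 new=(15,18) → add node 6 parent=5 cost=16
7. q=(0,32) nearest=6 d=15 new=(11,22) → add node 7 parent=6 cost=20
8. q=(16,25) nearest=7 d=5 new=(15,25) → blocked by [15,21]×[24,32], reject
9. q=(13,17) nearest=6 d=2 new=(13,17) → add node 8 parent=6 cost=18
10. q=(25,6) nearest=4 d=10 new=(19,6) → add node 9 parent=4 cost=18
11. q=(4,18) nearest=5 d=7 new=(7,18) → add node 10 parent=5 cost=16
12. q=(21,21) nearest=6 d=6 new=(19,21) → add node 11 parent=6 cost=20
13. q=(19,28) nearest=11 d=7 new=(19,25) → blocked by [15,21]×[24,32], reject
14. q=(25,29) nearest=11 d=8 new=(23,25) → add node 12 parent=11 cost=24
15. q=(7,21) nearest=10 d=3 new=(7,21) → add node 13 parent=10 cost=19
16. q=(11,18) nearest=8 d=2 new=(11,18) → add node 14 parent=8 cost=20
17. q=(23,29) nearest=12 d=4 new=(23,29) → add node 15 parent=12 cost=28
18. q=(15,16) nearest=6 d=2 new=(15,16) → add node 16 parent=6 cost=18
19. q=(18,20) nearest=11 d=1 new=(18,20) → add node 17 parent=11 cost=21
20. q=(24,23) nearest=12 d=2 new=(24,23) → add node 18 parent=12 cost=26
21. q=(1,0) nearest=0 d=2 new=(1,0) → add node 19 parent=0 cost=2
22. q=(23,14) nearest=17 d=6 new=(22,16) → add node 20 parent=17 cost=25
23. q=(2,5) nearest=0 d=3 new=(2,5) → add node 21 parent=0 cost=3
24. q=(25,2) nearest=9 d=6 new=(23,2) → blocked by [20,23]×[1,7], reject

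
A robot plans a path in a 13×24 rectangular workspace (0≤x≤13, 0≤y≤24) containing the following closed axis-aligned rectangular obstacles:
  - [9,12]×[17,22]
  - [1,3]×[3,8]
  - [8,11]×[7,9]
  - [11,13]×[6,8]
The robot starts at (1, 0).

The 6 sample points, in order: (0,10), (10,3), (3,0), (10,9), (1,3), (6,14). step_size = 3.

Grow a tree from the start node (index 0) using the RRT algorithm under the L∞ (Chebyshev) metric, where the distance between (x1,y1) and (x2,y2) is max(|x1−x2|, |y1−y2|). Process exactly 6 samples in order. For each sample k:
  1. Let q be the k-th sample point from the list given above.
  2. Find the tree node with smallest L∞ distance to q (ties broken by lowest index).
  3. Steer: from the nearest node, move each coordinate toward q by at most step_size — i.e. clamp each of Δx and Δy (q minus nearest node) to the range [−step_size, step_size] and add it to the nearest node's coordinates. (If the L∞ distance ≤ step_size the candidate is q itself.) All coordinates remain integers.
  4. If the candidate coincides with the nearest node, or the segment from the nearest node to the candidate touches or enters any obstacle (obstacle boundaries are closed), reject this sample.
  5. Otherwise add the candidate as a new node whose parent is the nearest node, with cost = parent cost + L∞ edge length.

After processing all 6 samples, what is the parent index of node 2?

Parent of node 2: 0

1. q=(0,10) nearest=0 d=10 new=(0,3) → add node 1 parent=0 cost=3
2. q=(10,3) nearest=0 d=9 new=(4,3) → add node 2 parent=0 cost=3
3. q=(3,0) nearest=0 d=2 new=(3,0) → add node 3 parent=0 cost=2
4. q=(10,9) nearest=2 d=6 new=(7,6) → add node 4 parent=2 cost=6
5. q=(1,3) nearest=1 d=1 new=(1,3) → blocked by [1,3]×[3,8], reject
6. q=(6,14) nearest=4 d=8 new=(6,9) → add node 5 parent=4 cost=9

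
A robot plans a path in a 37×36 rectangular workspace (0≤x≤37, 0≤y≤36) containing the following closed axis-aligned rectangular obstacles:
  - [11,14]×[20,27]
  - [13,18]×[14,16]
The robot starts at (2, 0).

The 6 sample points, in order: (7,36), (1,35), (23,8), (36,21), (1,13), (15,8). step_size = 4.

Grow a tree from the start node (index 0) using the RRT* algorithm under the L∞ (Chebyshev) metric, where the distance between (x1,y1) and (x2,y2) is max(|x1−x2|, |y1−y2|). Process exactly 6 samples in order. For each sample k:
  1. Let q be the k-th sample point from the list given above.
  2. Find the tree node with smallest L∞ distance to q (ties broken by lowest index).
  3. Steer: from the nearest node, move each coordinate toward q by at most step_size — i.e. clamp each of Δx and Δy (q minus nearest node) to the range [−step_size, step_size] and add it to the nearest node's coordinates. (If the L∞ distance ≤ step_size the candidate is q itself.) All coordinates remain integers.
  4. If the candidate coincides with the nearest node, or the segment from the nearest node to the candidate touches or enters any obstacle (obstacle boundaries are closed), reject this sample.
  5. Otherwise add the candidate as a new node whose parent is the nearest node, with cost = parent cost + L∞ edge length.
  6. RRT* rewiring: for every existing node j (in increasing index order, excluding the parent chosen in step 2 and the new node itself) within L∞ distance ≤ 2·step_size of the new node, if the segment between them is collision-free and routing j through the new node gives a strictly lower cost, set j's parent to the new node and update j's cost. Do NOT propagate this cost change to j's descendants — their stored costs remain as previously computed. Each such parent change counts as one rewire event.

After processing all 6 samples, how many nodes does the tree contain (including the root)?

Node count: 7

1. q=(7,36) nearest=0 d=36 new=(6,4) → add node 1 parent=0 cost=4
2. q=(1,35) nearest=1 d=31 new=(2,8) → add node 2 parent=1 cost=8
3. q=(23,8) nearest=1 d=17 new=(10,8) → add node 3 parent=1 cost=8
4. q=(36,21) nearest=3 d=26 new=(14,12) → add node 4 parent=3 cost=12
5. q=(1,13) nearest=2 d=5 new=(1,12) → add node 5 parent=2 cost=12
6. q=(15,8) nearest=4 d=4 new=(15,8) → add node 6 parent=4 cost=16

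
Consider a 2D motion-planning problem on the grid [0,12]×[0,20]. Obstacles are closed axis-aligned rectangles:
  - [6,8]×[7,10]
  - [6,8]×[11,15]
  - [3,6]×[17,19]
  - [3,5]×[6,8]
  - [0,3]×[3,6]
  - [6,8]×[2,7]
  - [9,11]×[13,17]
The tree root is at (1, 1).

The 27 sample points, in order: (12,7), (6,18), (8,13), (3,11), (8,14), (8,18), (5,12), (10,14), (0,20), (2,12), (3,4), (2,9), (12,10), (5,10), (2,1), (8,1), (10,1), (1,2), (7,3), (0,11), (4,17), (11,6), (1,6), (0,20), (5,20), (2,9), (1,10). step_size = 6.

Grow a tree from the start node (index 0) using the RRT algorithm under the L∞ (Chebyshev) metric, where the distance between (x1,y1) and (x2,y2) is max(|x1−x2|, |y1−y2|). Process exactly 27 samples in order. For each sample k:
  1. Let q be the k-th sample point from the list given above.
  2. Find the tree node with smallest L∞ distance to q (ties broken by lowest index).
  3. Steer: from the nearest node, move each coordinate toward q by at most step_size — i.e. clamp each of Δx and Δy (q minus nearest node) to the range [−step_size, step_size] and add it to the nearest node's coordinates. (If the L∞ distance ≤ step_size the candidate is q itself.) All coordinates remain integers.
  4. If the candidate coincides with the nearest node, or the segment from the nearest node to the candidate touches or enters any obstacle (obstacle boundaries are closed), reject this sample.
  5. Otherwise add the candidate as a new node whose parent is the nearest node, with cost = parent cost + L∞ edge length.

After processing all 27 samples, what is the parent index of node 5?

Parent of node 5: 2

1. q=(12,7) nearest=0 d=11 new=(7,7) → blocked by [6,8]×[7,10], reject
2. q=(6,18) nearest=0 d=17 new=(6,7) → blocked by [6,8]×[7,10], reject
3. q=(8,13) nearest=0 d=12 new=(7,7) → blocked by [6,8]×[7,10], reject
4. q=(3,11) nearest=0 d=10 new=(3,7) → blocked by [3,5]×[6,8], reject
5. q=(8,14) nearest=0 d=13 new=(7,7) → blocked by [6,8]×[7,10], reject
6. q=(8,18) nearest=0 d=17 new=(7,7) → blocked by [6,8]×[7,10], reject
7. q=(5,12) nearest=0 d=11 new=(5,7) → blocked by [3,5]×[6,8], reject
8. q=(10,14) nearest=0 d=13 new=(7,7) → blocked by [6,8]×[7,10], reject
9. q=(0,20) nearest=0 d=19 new=(0,7) → blocked by [0,3]×[3,6], reject
10. q=(2,12) nearest=0 d=11 new=(2,7) → blocked by [0,3]×[3,6], reject
11. q=(3,4) nearest=0 d=3 new=(3,4) → blocked by [0,3]×[3,6], reject
12. q=(2,9) nearest=0 d=8 new=(2,7) → blocked by [0,3]×[3,6], reject
13. q=(12,10) nearest=0 d=11 new=(7,7) → blocked by [6,8]×[7,10], reject
14. q=(5,10) nearest=0 d=9 new=(5,7) → blocked by [3,5]×[6,8], reject
15. q=(2,1) nearest=0 d=1 new=(2,1) → add node 1 parent=0 cost=1
16. q=(8,1) nearest=1 d=6 new=(8,1) → add node 2 parent=1 cost=7
17. q=(10,1) nearest=2 d=2 new=(10,1) → add node 3 parent=2 cost=9
18. q=(1,2) nearest=0 d=1 new=(1,2) → add node 4 parent=0 cost=1
19. q=(7,3) nearest=2 d=2 new=(7,3) → blocked by [6,8]×[2,7], reject
20. q=(0,11) nearest=4 d=9 new=(0,8) → blocked by [0,3]×[3,6], reject
21. q=(4,17) nearest=4 d=15 new=(4,8) → blocked by [3,5]×[6,8], reject
22. q=(11,6) nearest=2 d=5 new=(11,6) → add node 5 parent=2 cost=12
23. q=(1,6) nearest=4 d=4 new=(1,6) → blocked by [0,3]×[3,6], reject
24. q=(0,20) nearest=5 d=14 new=(5,12) → blocked by [6,8]×[7,10], reject
25. q=(5,20) nearest=5 d=14 new=(5,12) → blocked by [6,8]×[7,10], reject
26. q=(2,9) nearest=4 d=7 new=(2,8) → blocked by [0,3]×[3,6], reject
27. q=(1,10) nearest=4 d=8 new=(1,8) → blocked by [0,3]×[3,6], reject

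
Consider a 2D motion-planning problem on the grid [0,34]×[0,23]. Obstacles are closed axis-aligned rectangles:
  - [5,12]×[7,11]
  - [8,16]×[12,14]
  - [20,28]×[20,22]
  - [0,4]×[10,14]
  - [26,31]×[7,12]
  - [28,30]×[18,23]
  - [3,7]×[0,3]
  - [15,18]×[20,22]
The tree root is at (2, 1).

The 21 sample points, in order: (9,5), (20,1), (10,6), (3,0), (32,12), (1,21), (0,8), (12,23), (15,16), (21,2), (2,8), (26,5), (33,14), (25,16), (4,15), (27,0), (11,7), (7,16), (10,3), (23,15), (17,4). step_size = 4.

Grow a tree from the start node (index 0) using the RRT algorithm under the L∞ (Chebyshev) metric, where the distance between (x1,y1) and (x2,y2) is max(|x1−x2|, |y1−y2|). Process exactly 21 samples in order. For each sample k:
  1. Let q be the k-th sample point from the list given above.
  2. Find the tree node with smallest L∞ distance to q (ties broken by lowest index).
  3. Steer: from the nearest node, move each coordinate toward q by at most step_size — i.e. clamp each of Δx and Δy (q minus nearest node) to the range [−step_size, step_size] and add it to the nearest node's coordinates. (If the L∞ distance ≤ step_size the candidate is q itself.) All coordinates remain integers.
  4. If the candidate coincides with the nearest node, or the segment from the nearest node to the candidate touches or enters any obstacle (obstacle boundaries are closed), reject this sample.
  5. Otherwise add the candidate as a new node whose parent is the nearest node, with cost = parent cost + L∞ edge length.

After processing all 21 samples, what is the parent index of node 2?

Parent of node 2: 1

1. q=(9,5) nearest=0 d=7 new=(6,5) → blocked by [3,7]×[0,3], reject
2. q=(20,1) nearest=0 d=18 new=(6,1) → blocked by [3,7]×[0,3], reject
3. q=(10,6) nearest=0 d=8 new=(6,5) → blocked by [3,7]×[0,3], reject
4. q=(3,0) nearest=0 d=1 new=(3,0) → blocked by [3,7]×[0,3], reject
5. q=(32,12) nearest=0 d=30 new=(6,5) → blocked by [3,7]×[0,3], reject
6. q=(1,21) nearest=0 d=20 new=(1,5) → add node 1 parent=0 cost=4
7. q=(0,8) nearest=1 d=3 new=(0,8) → add node 2 parent=1 cost=7
8. q=(12,23) nearest=2 d=15 new=(4,12) → blocked by [0,4]×[10,14], reject
9. q=(15,16) nearest=1 d=14 new=(5,9) → blocked by [5,12]×[7,11], reject
10. q=(21,2) nearest=0 d=19 new=(6,2) → blocked by [3,7]×[0,3], reject
11. q=(2,8) nearest=2 d=2 new=(2,8) → add node 3 parent=2 cost=9
12. q=(26,5) nearest=0 d=24 new=(6,5) → blocked by [3,7]×[0,3], reject
13. q=(33,14) nearest=0 d=31 new=(6,5) → blocked by [3,7]×[0,3], reject
14. q=(25,16) nearest=0 d=23 new=(6,5) → blocked by [3,7]×[0,3], reject
15. q=(4,15) nearest=2 d=7 new=(4,12) → blocked by [0,4]×[10,14], reject
16. q=(27,0) nearest=0 d=25 new=(6,0) → blocked by [3,7]×[0,3], reject
17. q=(11,7) nearest=0 d=9 new=(6,5) → blocked by [3,7]×[0,3], reject
18. q=(7,16) nearest=2 d=8 new=(4,12) → blocked by [0,4]×[10,14], reject
19. q=(10,3) nearest=0 d=8 new=(6,3) → blocked by [3,7]×[0,3], reject
20. q=(23,15) nearest=0 d=21 new=(6,5) → blocked by [3,7]×[0,3], reject
21. q=(17,4) nearest=0 d=15 new=(6,4) → blocked by [3,7]×[0,3], reject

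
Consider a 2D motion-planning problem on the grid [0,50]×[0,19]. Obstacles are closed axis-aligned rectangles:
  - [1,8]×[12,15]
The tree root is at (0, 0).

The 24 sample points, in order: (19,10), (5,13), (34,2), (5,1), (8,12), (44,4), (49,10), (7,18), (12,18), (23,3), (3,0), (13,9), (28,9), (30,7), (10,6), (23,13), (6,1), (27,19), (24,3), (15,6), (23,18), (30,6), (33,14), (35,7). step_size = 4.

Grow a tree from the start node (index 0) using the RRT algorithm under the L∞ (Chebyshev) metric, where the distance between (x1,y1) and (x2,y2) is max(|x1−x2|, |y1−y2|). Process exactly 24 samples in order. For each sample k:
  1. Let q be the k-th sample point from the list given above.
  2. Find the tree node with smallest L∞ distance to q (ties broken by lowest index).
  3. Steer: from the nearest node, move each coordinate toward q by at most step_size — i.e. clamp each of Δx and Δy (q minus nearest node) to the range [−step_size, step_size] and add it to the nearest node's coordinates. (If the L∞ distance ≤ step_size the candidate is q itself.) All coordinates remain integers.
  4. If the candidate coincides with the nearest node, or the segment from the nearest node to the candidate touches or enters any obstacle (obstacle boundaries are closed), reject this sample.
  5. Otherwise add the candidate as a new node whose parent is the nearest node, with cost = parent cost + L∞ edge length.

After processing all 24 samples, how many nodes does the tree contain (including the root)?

1. q=(19,10) nearest=0 d=19 new=(4,4) → add node 1 parent=0 cost=4
2. q=(5,13) nearest=1 d=9 new=(5,8) → add node 2 parent=1 cost=8
3. q=(34,2) nearest=2 d=29 new=(9,4) → add node 3 parent=2 cost=12
4. q=(5,1) nearest=1 d=3 new=(5,1) → add node 4 parent=1 cost=7
5. q=(8,12) nearest=2 d=4 new=(8,12) → blocked by [1,8]×[12,15], reject
6. q=(44,4) nearest=3 d=35 new=(13,4) → add node 5 parent=3 cost=16
7. q=(49,10) nearest=5 d=36 new=(17,8) → add node 6 parent=5 cost=20
8. q=(7,18) nearest=2 d=10 new=(7,12) → blocked by [1,8]×[12,15], reject
9. q=(12,18) nearest=2 d=10 new=(9,12) → add node 7 parent=2 cost=12
10. q=(23,3) nearest=6 d=6 new=(21,4) → add node 8 parent=6 cost=24
11. q=(3,0) nearest=4 d=2 new=(3,0) → add node 9 parent=4 cost=9
12. q=(13,9) nearest=6 d=4 new=(13,9) → add node 10 parent=6 cost=24
13. q=(28,9) nearest=8 d=7 new=(25,8) → add node 11 parent=8 cost=28
14. q=(30,7) nearest=11 d=5 new=(29,7) → add node 12 parent=11 cost=32
15. q=(10,6) nearest=3 d=2 new=(10,6) → add node 13 parent=3 cost=14
16. q=(23,13) nearest=11 d=5 new=(23,12) → add node 14 parent=11 cost=32
17. q=(6,1) nearest=4 d=1 new=(6,1) → add node 15 parent=4 cost=8
18. q=(27,19) nearest=14 d=7 new=(27,16) → add node 16 parent=14 cost=36
19. q=(24,3) nearest=8 d=3 new=(24,3) → add node 17 parent=8 cost=27
20. q=(15,6) nearest=5 d=2 new=(15,6) → add node 18 parent=5 cost=18
21. q=(23,18) nearest=16 d=4 new=(23,18) → add node 19 parent=16 cost=40
22. q=(30,6) nearest=12 d=1 new=(30,6) → add node 20 parent=12 cost=33
23. q=(33,14) nearest=16 d=6 new=(31,14) → add node 21 parent=16 cost=40
24. q=(35,7) nearest=20 d=5 new=(34,7) → add node 22 parent=20 cost=37

Node count: 23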